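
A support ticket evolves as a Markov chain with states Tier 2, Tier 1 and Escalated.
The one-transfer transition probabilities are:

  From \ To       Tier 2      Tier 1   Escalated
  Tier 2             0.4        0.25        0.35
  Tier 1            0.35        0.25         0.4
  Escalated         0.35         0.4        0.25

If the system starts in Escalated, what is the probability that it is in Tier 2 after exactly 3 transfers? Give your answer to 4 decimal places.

0.3684

Propagate the distribution vector 3 transfers from Escalated.
After 0 transfers: (0.0000, 0.0000, 1.0000)
After 1 transfer: (0.3500, 0.4000, 0.2500)
After 2 transfers: (0.3675, 0.2875, 0.3450)
After 3 transfers: (0.3684, 0.3018, 0.3299)
P(in Tier 2 after 3 transfers) = 0.3684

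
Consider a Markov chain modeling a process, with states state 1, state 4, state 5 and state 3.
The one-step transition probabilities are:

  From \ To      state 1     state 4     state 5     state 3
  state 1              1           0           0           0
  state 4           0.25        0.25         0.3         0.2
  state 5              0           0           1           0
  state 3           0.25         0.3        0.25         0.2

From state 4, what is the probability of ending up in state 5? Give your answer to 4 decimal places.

0.5370

Let h(s) be the probability of absorption at state 5 starting from transient state s. Then h(state 5) = 1 and h(state 1) = 0. By first-step analysis:
h(state 4) = 0.25·0 + 0.25·h(state 4) + 0.3·1 + 0.2·h(state 3)
h(state 3) = 0.25·0 + 0.3·h(state 4) + 0.25·1 + 0.2·h(state 3)
Solving: h(state 4) = 0.5370, h(state 3) = 0.5139.
Starting from state 4, the probability is 0.5370.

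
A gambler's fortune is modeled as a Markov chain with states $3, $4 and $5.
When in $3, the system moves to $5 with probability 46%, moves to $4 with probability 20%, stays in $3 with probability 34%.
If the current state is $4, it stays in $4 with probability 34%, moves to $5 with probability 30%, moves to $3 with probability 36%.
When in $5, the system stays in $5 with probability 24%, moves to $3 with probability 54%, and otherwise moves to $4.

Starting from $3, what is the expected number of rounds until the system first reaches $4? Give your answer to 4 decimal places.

Let t(s) be the expected number of rounds to first reach $4 from state s, with t($4) = 0. Conditioning on the first round:
t($3) = 1 + 0.34·t($3) + 0.46·t($5)
t($5) = 1 + 0.54·t($3) + 0.24·t($5)
Solving: t($3) = 4.8183, t($5) = 4.7393.
Expected rounds from $3 to $4: 4.8183.

4.8183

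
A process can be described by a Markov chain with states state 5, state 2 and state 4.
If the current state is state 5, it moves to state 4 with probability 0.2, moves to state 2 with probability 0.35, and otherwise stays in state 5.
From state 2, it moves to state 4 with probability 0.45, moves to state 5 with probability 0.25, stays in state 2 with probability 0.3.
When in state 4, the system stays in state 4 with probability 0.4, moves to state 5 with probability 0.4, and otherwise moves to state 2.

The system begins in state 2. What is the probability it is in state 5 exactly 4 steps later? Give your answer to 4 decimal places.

0.3766

Propagate the distribution vector 4 steps from state 2.
After 0 steps: (0.0000, 1.0000, 0.0000)
After 1 step: (0.2500, 0.3000, 0.4500)
After 2 steps: (0.3675, 0.2675, 0.3650)
After 3 steps: (0.3783, 0.2819, 0.3399)
After 4 steps: (0.3766, 0.2849, 0.3384)
P(in state 5 after 4 steps) = 0.3766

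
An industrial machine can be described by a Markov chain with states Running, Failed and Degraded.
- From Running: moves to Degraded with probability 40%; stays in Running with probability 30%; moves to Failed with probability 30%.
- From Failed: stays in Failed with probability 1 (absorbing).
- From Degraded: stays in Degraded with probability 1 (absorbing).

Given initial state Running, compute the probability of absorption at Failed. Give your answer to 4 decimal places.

Let h(s) be the probability of absorption at Failed starting from transient state s. Then h(Failed) = 1 and h(Degraded) = 0. By first-step analysis:
h(Running) = 0.3·h(Running) + 0.3·1 + 0.4·0
Solving: h(Running) = 0.4286.
Starting from Running, the probability is 0.4286.

0.4286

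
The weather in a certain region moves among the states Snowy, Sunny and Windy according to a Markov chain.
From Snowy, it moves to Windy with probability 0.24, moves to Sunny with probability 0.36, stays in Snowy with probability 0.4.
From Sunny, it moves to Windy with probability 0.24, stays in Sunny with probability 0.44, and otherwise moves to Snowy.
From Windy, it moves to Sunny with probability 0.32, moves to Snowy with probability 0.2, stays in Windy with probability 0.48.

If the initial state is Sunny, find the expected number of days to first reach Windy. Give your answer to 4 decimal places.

Let t(s) be the expected number of days to first reach Windy from state s, with t(Windy) = 0. Conditioning on the first day:
t(Snowy) = 1 + 0.4·t(Snowy) + 0.36·t(Sunny)
t(Sunny) = 1 + 0.32·t(Snowy) + 0.44·t(Sunny)
Solving: t(Snowy) = 4.1667, t(Sunny) = 4.1667.
Expected days from Sunny to Windy: 4.1667.

4.1667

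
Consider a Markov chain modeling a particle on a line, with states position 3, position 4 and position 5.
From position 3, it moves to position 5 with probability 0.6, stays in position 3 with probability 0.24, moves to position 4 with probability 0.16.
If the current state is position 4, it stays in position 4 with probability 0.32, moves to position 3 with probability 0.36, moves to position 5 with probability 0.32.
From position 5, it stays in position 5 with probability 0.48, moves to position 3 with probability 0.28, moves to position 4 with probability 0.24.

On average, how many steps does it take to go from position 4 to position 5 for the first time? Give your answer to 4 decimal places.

Let t(s) be the expected number of steps to first reach position 5 from state s, with t(position 5) = 0. Conditioning on the first step:
t(position 3) = 1 + 0.24·t(position 3) + 0.16·t(position 4)
t(position 4) = 1 + 0.36·t(position 3) + 0.32·t(position 4)
Solving: t(position 3) = 1.8293, t(position 4) = 2.4390.
Expected steps from position 4 to position 5: 2.4390.

2.4390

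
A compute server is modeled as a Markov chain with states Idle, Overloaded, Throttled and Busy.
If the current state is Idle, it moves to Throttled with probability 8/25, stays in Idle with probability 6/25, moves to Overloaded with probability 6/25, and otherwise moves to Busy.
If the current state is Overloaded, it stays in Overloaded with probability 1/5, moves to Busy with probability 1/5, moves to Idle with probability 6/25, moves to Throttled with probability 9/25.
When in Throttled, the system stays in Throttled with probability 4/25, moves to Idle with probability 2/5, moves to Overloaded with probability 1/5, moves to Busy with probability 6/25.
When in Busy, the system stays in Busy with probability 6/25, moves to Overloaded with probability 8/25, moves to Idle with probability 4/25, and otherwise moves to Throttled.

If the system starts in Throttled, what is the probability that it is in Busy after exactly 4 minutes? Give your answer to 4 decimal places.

0.2198

Propagate the distribution vector 4 minutes from Throttled.
After 0 minutes: (0.0000, 0.0000, 1.0000, 0.0000)
After 1 minute: (0.4000, 0.2000, 0.1600, 0.2400)
After 2 minutes: (0.2464, 0.2448, 0.2928, 0.2160)
After 3 minutes: (0.2696, 0.2358, 0.2743, 0.2204)
After 4 minutes: (0.2663, 0.2372, 0.2767, 0.2198)
P(in Busy after 4 minutes) = 0.2198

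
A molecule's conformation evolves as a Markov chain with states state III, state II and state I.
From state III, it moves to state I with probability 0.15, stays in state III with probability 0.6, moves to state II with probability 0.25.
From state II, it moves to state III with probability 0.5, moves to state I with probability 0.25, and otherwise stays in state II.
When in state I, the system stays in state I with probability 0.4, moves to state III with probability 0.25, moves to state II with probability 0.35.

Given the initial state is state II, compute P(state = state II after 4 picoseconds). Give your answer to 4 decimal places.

Propagate the distribution vector 4 picoseconds from state II.
After 0 picoseconds: (0.0000, 1.0000, 0.0000)
After 1 picosecond: (0.5000, 0.2500, 0.2500)
After 2 picoseconds: (0.4875, 0.2750, 0.2375)
After 3 picoseconds: (0.4894, 0.2738, 0.2369)
After 4 picoseconds: (0.4897, 0.2737, 0.2366)
P(in state II after 4 picoseconds) = 0.2737

0.2737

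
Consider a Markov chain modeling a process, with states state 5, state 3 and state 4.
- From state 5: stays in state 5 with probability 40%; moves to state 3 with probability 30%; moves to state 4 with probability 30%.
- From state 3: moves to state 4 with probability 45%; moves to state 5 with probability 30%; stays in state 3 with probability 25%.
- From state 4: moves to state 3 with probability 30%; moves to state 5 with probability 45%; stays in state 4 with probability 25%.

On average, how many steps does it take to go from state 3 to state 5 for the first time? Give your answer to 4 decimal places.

Let t(s) be the expected number of steps to first reach state 5 from state s, with t(state 5) = 0. Conditioning on the first step:
t(state 3) = 1 + 0.25·t(state 3) + 0.45·t(state 4)
t(state 4) = 1 + 0.3·t(state 3) + 0.25·t(state 4)
Solving: t(state 3) = 2.8070, t(state 4) = 2.4561.
Expected steps from state 3 to state 5: 2.8070.

2.8070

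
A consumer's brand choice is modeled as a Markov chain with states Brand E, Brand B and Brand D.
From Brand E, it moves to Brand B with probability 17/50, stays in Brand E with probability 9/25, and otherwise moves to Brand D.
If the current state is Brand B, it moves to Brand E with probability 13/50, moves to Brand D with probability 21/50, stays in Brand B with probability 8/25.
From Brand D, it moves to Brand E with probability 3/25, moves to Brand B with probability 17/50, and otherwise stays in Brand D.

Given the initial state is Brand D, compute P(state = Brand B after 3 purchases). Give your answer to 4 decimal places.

Propagate the distribution vector 3 purchases from Brand D.
After 0 purchases: (0.0000, 0.0000, 1.0000)
After 1 purchase: (0.1200, 0.3400, 0.5400)
After 2 purchases: (0.1964, 0.3332, 0.4704)
After 3 purchases: (0.2138, 0.3333, 0.4529)
P(in Brand B after 3 purchases) = 0.3333

0.3333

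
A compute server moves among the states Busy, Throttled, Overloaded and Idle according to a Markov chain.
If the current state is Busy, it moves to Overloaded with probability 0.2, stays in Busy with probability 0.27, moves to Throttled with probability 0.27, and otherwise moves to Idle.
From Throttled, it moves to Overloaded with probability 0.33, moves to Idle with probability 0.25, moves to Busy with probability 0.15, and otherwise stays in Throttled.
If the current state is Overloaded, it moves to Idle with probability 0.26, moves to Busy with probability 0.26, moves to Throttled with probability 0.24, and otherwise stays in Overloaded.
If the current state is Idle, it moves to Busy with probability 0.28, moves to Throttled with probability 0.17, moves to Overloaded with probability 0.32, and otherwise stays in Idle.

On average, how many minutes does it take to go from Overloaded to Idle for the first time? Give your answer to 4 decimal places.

Let t(s) be the expected number of minutes to first reach Idle from state s, with t(Idle) = 0. Conditioning on the first minute:
t(Busy) = 1 + 0.27·t(Busy) + 0.27·t(Throttled) + 0.2·t(Overloaded)
t(Throttled) = 1 + 0.15·t(Busy) + 0.27·t(Throttled) + 0.33·t(Overloaded)
t(Overloaded) = 1 + 0.26·t(Busy) + 0.24·t(Throttled) + 0.24·t(Overloaded)
Solving: t(Busy) = 3.8854, t(Throttled) = 3.9241, t(Overloaded) = 3.8842.
Expected minutes from Overloaded to Idle: 3.8842.

3.8842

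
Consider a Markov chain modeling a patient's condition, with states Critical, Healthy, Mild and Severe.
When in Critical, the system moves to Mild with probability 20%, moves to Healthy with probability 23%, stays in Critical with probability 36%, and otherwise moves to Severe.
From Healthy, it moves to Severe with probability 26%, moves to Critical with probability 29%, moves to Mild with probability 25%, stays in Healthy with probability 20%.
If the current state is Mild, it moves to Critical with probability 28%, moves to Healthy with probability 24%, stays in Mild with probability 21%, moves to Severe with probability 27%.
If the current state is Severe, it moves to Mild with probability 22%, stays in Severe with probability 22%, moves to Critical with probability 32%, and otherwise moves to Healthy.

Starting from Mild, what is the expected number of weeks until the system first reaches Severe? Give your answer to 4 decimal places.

4.0110

Let t(s) be the expected number of weeks to first reach Severe from state s, with t(Severe) = 0. Conditioning on the first week:
t(Critical) = 1 + 0.36·t(Critical) + 0.23·t(Healthy) + 0.2·t(Mild)
t(Healthy) = 1 + 0.29·t(Critical) + 0.2·t(Healthy) + 0.25·t(Mild)
t(Mild) = 1 + 0.28·t(Critical) + 0.24·t(Healthy) + 0.21·t(Mild)
Solving: t(Critical) = 4.2722, t(Healthy) = 4.0521, t(Mild) = 4.0110.
Expected weeks from Mild to Severe: 4.0110.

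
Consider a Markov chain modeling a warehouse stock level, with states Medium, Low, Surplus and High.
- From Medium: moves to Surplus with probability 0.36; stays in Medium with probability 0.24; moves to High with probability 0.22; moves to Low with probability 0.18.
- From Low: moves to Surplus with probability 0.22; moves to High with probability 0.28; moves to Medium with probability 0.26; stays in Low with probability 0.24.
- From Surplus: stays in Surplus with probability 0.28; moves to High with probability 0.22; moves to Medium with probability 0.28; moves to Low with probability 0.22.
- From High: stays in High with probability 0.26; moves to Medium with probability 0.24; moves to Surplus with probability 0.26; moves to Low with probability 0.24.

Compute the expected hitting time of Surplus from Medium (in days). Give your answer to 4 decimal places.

3.2593

Let t(s) be the expected number of days to first reach Surplus from state s, with t(Surplus) = 0. Conditioning on the first day:
t(Medium) = 1 + 0.24·t(Medium) + 0.18·t(Low) + 0.22·t(High)
t(Low) = 1 + 0.26·t(Medium) + 0.24·t(Low) + 0.28·t(High)
t(High) = 1 + 0.24·t(Medium) + 0.24·t(Low) + 0.26·t(High)
Solving: t(Medium) = 3.2593, t(Low) = 3.7684, t(High) = 3.6306.
Expected days from Medium to Surplus: 3.2593.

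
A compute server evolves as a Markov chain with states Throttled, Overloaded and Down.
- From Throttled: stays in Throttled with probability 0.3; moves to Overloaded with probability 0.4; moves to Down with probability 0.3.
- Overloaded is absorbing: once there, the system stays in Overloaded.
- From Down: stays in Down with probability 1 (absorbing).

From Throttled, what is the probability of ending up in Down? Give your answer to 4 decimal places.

Let h(s) be the probability of absorption at Down starting from transient state s. Then h(Down) = 1 and h(Overloaded) = 0. By first-step analysis:
h(Throttled) = 0.3·h(Throttled) + 0.4·0 + 0.3·1
Solving: h(Throttled) = 0.4286.
Starting from Throttled, the probability is 0.4286.

0.4286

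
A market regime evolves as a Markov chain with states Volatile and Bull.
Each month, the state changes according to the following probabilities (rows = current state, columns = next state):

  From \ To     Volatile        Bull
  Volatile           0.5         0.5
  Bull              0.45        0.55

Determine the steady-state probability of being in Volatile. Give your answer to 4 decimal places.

Let the stationary distribution be π with π = πP and π_1 + π_2 = 1.
π_1 = 0.5·π_1 + 0.45·π_2
Solving with the normalization constraint gives π = (0.4737, 0.5263).
So the stationary probability of Volatile is 0.4737.

0.4737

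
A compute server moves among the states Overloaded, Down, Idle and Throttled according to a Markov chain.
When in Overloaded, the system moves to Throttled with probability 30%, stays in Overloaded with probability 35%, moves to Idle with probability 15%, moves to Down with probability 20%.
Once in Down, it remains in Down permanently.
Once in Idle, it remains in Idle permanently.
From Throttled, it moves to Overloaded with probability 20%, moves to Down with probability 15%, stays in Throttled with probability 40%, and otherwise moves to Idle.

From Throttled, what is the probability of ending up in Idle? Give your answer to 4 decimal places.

Let h(s) be the probability of absorption at Idle starting from transient state s. Then h(Idle) = 1 and h(Down) = 0. By first-step analysis:
h(Overloaded) = 0.35·h(Overloaded) + 0.2·0 + 0.15·1 + 0.3·h(Throttled)
h(Throttled) = 0.2·h(Overloaded) + 0.15·0 + 0.25·1 + 0.4·h(Throttled)
Solving: h(Overloaded) = 0.5000, h(Throttled) = 0.5833.
Starting from Throttled, the probability is 0.5833.

0.5833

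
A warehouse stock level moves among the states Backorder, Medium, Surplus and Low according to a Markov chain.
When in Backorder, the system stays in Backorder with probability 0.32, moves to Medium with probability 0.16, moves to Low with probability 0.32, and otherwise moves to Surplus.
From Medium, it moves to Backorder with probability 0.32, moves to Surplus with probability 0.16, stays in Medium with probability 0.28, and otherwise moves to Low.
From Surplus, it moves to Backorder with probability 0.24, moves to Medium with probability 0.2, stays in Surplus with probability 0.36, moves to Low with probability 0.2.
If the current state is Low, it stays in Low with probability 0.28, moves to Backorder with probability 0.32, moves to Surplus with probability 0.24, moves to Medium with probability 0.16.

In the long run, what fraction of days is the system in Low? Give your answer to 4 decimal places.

0.2650

Let the stationary distribution be π with π = πP and π_1 + π_2 + π_3 + π_4 = 1.
π_1 = 0.32·π_1 + 0.32·π_2 + 0.24·π_3 + 0.32·π_4
π_2 = 0.16·π_1 + 0.28·π_2 + 0.2·π_3 + 0.16·π_4
π_3 = 0.2·π_1 + 0.16·π_2 + 0.36·π_3 + 0.24·π_4
Solving with the normalization constraint gives π = (0.3007, 0.1928, 0.2415, 0.2650).
So the stationary probability of Low is 0.2650.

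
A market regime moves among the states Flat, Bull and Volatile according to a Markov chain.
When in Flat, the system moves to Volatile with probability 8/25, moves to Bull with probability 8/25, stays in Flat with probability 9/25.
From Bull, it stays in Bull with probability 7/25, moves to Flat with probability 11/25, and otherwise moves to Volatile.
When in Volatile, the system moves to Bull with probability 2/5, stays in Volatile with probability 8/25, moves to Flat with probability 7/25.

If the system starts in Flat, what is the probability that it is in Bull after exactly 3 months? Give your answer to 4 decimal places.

Propagate the distribution vector 3 months from Flat.
After 0 months: (1.0000, 0.0000, 0.0000)
After 1 month: (0.3600, 0.3200, 0.3200)
After 2 months: (0.3600, 0.3328, 0.3072)
After 3 months: (0.3620, 0.3313, 0.3067)
P(in Bull after 3 months) = 0.3313

0.3313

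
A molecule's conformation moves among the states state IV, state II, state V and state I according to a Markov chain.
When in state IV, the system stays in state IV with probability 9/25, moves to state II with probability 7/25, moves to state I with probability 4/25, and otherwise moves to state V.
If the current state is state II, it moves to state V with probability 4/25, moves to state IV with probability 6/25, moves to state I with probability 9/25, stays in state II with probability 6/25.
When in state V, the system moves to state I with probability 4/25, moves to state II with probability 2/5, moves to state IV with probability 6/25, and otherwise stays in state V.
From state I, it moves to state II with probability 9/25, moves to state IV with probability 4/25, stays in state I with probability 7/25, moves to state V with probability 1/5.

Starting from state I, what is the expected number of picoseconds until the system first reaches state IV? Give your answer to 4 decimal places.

Let t(s) be the expected number of picoseconds to first reach state IV from state s, with t(state IV) = 0. Conditioning on the first picosecond:
t(state II) = 1 + 0.24·t(state II) + 0.16·t(state V) + 0.36·t(state I)
t(state V) = 1 + 0.4·t(state II) + 0.2·t(state V) + 0.16·t(state I)
t(state I) = 1 + 0.36·t(state II) + 0.2·t(state V) + 0.28·t(state I)
Solving: t(state II) = 4.6299, t(state V) = 4.5590, t(state I) = 4.9702.
Expected picoseconds from state I to state IV: 4.9702.

4.9702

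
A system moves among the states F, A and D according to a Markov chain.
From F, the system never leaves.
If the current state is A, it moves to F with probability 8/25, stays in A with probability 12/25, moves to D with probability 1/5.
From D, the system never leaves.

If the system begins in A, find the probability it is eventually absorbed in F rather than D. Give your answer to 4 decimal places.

0.6154

Let h(s) be the probability of absorption at F starting from transient state s. Then h(F) = 1 and h(D) = 0. By first-step analysis:
h(A) = 0.32·1 + 0.48·h(A) + 0.2·0
Solving: h(A) = 0.6154.
Starting from A, the probability is 0.6154.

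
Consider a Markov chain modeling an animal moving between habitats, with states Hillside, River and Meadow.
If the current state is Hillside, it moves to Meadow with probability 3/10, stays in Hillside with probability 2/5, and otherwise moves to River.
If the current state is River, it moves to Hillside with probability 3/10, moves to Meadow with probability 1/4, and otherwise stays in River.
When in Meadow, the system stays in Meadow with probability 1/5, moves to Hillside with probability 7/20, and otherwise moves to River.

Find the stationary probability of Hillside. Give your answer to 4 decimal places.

0.3475

Let the stationary distribution be π with π = πP and π_1 + π_2 + π_3 = 1.
π_1 = 0.4·π_1 + 0.3·π_2 + 0.35·π_3
π_2 = 0.3·π_1 + 0.45·π_2 + 0.45·π_3
Solving with the normalization constraint gives π = (0.3475, 0.3979, 0.2546).
So the stationary probability of Hillside is 0.3475.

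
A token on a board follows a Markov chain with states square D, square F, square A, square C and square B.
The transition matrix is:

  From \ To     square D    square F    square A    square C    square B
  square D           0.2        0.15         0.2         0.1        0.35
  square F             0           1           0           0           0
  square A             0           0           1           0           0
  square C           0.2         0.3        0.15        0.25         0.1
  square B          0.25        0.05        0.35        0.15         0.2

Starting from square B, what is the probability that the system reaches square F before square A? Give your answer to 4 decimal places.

0.2816

Let h(s) be the probability of absorption at square F starting from transient state s. Then h(square F) = 1 and h(square A) = 0. By first-step analysis:
h(square D) = 0.2·h(square D) + 0.15·1 + 0.2·0 + 0.1·h(square C) + 0.35·h(square B)
h(square C) = 0.2·h(square D) + 0.3·1 + 0.15·0 + 0.25·h(square C) + 0.1·h(square B)
h(square B) = 0.25·h(square D) + 0.05·1 + 0.35·0 + 0.15·h(square C) + 0.2·h(square B)
Solving: h(square D) = 0.3780, h(square C) = 0.5383, h(square B) = 0.2816.
Starting from square B, the probability is 0.2816.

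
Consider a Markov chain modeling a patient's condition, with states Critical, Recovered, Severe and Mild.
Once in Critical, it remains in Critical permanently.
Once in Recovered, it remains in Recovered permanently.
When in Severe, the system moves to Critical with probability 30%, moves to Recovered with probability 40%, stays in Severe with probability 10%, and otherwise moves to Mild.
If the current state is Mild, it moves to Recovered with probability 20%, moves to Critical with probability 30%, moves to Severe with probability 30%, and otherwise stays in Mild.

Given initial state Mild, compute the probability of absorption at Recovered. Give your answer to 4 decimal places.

0.4545

Let h(s) be the probability of absorption at Recovered starting from transient state s. Then h(Recovered) = 1 and h(Critical) = 0. By first-step analysis:
h(Severe) = 0.3·0 + 0.4·1 + 0.1·h(Severe) + 0.2·h(Mild)
h(Mild) = 0.3·0 + 0.2·1 + 0.3·h(Severe) + 0.2·h(Mild)
Solving: h(Severe) = 0.5455, h(Mild) = 0.4545.
Starting from Mild, the probability is 0.4545.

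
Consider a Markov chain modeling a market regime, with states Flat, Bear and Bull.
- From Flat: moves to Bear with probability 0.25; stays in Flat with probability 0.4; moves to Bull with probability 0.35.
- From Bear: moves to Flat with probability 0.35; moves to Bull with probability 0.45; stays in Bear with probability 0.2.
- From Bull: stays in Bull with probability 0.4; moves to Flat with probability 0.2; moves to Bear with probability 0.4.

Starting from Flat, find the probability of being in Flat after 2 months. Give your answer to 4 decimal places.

Sum over the intermediate state after 1 month:
P = P(Flat→Flat)·P(Flat→Flat) + P(Flat→Bear)·P(Bear→Flat) + P(Flat→Bull)·P(Bull→Flat)
  = 0.4×0.4 + 0.25×0.35 + 0.35×0.2
  = 0.1600 + 0.0875 + 0.0700 = 0.3175

0.3175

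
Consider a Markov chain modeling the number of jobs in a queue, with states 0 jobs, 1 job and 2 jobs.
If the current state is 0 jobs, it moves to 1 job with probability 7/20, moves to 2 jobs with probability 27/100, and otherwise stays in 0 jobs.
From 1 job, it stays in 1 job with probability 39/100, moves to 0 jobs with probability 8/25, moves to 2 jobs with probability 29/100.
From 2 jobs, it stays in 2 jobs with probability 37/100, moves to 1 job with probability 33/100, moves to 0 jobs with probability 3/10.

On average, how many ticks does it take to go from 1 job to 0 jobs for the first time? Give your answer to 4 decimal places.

Let t(s) be the expected number of ticks to first reach 0 jobs from state s, with t(0 jobs) = 0. Conditioning on the first tick:
t(1 job) = 1 + 0.39·t(1 job) + 0.29·t(2 jobs)
t(2 jobs) = 1 + 0.33·t(1 job) + 0.37·t(2 jobs)
Solving: t(1 job) = 3.1878, t(2 jobs) = 3.2571.
Expected ticks from 1 job to 0 jobs: 3.1878.

3.1878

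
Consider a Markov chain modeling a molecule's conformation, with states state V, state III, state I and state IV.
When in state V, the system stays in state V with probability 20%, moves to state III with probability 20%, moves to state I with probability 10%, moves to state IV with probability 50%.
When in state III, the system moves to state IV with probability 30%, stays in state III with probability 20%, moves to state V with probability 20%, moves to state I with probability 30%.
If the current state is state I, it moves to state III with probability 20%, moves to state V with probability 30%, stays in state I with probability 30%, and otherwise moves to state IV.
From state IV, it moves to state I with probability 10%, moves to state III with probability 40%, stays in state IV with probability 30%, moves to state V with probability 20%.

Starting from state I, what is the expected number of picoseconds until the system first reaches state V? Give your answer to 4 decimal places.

Let t(s) be the expected number of picoseconds to first reach state V from state s, with t(state V) = 0. Conditioning on the first picosecond:
t(state III) = 1 + 0.2·t(state III) + 0.3·t(state I) + 0.3·t(state IV)
t(state I) = 1 + 0.2·t(state III) + 0.3·t(state I) + 0.2·t(state IV)
t(state IV) = 1 + 0.4·t(state III) + 0.1·t(state I) + 0.3·t(state IV)
Solving: t(state III) = 4.4545, t(state I) = 4.0000, t(state IV) = 4.5455.
Expected picoseconds from state I to state V: 4.0000.

4.0000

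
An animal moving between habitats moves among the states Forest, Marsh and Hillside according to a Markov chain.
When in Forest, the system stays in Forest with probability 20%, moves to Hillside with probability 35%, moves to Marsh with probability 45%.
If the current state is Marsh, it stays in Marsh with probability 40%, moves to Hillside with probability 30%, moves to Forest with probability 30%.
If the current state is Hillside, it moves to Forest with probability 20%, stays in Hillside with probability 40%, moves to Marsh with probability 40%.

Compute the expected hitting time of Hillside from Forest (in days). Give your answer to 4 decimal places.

Let t(s) be the expected number of days to first reach Hillside from state s, with t(Hillside) = 0. Conditioning on the first day:
t(Forest) = 1 + 0.2·t(Forest) + 0.45·t(Marsh)
t(Marsh) = 1 + 0.3·t(Forest) + 0.4·t(Marsh)
Solving: t(Forest) = 3.0435, t(Marsh) = 3.1884.
Expected days from Forest to Hillside: 3.0435.

3.0435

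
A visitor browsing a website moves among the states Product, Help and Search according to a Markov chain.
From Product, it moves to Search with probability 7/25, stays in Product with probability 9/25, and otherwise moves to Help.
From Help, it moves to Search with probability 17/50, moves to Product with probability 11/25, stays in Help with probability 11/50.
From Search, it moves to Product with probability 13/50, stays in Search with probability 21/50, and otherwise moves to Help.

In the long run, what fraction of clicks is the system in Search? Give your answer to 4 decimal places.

0.3468

Let the stationary distribution be π with π = πP and π_1 + π_2 + π_3 = 1.
π_1 = 0.36·π_1 + 0.44·π_2 + 0.26·π_3
π_2 = 0.36·π_1 + 0.22·π_2 + 0.32·π_3
Solving with the normalization constraint gives π = (0.3496, 0.3036, 0.3468).
So the stationary probability of Search is 0.3468.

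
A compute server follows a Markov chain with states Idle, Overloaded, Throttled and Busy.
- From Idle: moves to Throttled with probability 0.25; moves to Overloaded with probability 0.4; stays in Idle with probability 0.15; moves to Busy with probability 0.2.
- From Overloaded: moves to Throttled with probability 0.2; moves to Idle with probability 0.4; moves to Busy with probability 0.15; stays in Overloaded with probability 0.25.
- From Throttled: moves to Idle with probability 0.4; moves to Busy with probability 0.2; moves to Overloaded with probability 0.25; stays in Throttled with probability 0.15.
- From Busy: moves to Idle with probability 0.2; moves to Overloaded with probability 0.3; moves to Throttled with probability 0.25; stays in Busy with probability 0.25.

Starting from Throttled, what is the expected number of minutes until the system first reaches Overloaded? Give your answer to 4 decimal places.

3.2952

Let t(s) be the expected number of minutes to first reach Overloaded from state s, with t(Overloaded) = 0. Conditioning on the first minute:
t(Idle) = 1 + 0.15·t(Idle) + 0.25·t(Throttled) + 0.2·t(Busy)
t(Throttled) = 1 + 0.4·t(Idle) + 0.15·t(Throttled) + 0.2·t(Busy)
t(Busy) = 1 + 0.2·t(Idle) + 0.25·t(Throttled) + 0.25·t(Busy)
Solving: t(Idle) = 2.8998, t(Throttled) = 3.2952, t(Busy) = 3.2050.
Expected minutes from Throttled to Overloaded: 3.2952.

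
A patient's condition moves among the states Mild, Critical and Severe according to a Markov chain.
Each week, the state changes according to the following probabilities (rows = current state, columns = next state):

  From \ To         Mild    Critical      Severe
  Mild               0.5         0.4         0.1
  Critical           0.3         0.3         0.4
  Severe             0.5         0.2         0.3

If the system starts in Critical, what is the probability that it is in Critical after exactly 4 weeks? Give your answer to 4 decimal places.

Propagate the distribution vector 4 weeks from Critical.
After 0 weeks: (0.0000, 1.0000, 0.0000)
After 1 week: (0.3000, 0.3000, 0.4000)
After 2 weeks: (0.4400, 0.2900, 0.2700)
After 3 weeks: (0.4420, 0.3170, 0.2410)
After 4 weeks: (0.4366, 0.3201, 0.2433)
P(in Critical after 4 weeks) = 0.3201

0.3201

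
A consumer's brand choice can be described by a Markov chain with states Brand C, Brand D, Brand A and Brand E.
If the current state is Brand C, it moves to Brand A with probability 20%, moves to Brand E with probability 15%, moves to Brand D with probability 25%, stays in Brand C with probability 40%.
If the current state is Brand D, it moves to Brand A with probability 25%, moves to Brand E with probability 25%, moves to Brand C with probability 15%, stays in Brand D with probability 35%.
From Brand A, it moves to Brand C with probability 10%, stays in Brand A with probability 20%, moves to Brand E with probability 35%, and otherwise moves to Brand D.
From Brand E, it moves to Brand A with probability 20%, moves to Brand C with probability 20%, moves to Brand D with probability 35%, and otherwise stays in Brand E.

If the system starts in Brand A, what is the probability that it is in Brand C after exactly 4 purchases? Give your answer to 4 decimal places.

Propagate the distribution vector 4 purchases from Brand A.
After 0 purchases: (0.0000, 0.0000, 1.0000, 0.0000)
After 1 purchase: (0.1000, 0.3500, 0.2000, 0.3500)
After 2 purchases: (0.1825, 0.3400, 0.2175, 0.2600)
After 3 purchases: (0.1978, 0.3318, 0.2170, 0.2535)
After 4 purchases: (0.2013, 0.3302, 0.2166, 0.2519)
P(in Brand C after 4 purchases) = 0.2013

0.2013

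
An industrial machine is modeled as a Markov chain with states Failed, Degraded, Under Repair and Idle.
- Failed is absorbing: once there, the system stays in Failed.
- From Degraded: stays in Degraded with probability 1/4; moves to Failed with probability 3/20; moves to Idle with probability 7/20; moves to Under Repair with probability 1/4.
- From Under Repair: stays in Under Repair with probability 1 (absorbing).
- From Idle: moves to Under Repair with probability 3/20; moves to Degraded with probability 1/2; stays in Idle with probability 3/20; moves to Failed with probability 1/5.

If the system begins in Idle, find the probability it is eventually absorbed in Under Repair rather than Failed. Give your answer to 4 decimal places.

Let h(s) be the probability of absorption at Under Repair starting from transient state s. Then h(Under Repair) = 1 and h(Failed) = 0. By first-step analysis:
h(Degraded) = 0.15·0 + 0.25·h(Degraded) + 0.25·1 + 0.35·h(Idle)
h(Idle) = 0.2·0 + 0.5·h(Degraded) + 0.15·1 + 0.15·h(Idle)
Solving: h(Degraded) = 0.5730, h(Idle) = 0.5135.
Starting from Idle, the probability is 0.5135.

0.5135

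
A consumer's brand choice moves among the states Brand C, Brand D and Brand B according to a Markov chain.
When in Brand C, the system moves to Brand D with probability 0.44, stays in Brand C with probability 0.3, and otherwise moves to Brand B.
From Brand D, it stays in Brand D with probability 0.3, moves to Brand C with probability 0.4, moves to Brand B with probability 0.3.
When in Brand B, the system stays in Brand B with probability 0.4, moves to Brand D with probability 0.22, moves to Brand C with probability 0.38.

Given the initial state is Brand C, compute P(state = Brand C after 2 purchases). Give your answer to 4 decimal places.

Sum over the intermediate state after 1 purchase:
P = P(Brand C→Brand C)·P(Brand C→Brand C) + P(Brand C→Brand D)·P(Brand D→Brand C) + P(Brand C→Brand B)·P(Brand B→Brand C)
  = 0.3×0.3 + 0.44×0.4 + 0.26×0.38
  = 0.0900 + 0.1760 + 0.0988 = 0.3648

0.3648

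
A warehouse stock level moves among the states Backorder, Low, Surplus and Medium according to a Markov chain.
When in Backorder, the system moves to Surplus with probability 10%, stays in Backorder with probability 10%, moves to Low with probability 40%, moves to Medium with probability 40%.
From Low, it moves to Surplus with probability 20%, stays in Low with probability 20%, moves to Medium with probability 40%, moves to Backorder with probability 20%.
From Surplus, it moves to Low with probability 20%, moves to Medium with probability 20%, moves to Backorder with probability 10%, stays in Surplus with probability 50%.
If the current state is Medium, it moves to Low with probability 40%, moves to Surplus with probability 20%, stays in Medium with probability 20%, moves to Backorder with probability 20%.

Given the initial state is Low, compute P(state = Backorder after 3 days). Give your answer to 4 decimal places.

0.1600

Propagate the distribution vector 3 days from Low.
After 0 days: (0.0000, 1.0000, 0.0000, 0.0000)
After 1 day: (0.2000, 0.2000, 0.2000, 0.4000)
After 2 days: (0.1600, 0.3200, 0.2400, 0.2800)
After 3 days: (0.1600, 0.2880, 0.2560, 0.2960)
P(in Backorder after 3 days) = 0.1600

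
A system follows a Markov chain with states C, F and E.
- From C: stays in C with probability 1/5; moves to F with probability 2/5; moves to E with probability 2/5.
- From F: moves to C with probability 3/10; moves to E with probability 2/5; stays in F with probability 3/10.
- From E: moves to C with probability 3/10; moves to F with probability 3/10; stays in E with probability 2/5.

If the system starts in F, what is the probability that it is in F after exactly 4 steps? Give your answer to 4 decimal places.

0.3273

Propagate the distribution vector 4 steps from F.
After 0 steps: (0.0000, 1.0000, 0.0000)
After 1 step: (0.3000, 0.3000, 0.4000)
After 2 steps: (0.2700, 0.3300, 0.4000)
After 3 steps: (0.2730, 0.3270, 0.4000)
After 4 steps: (0.2727, 0.3273, 0.4000)
P(in F after 4 steps) = 0.3273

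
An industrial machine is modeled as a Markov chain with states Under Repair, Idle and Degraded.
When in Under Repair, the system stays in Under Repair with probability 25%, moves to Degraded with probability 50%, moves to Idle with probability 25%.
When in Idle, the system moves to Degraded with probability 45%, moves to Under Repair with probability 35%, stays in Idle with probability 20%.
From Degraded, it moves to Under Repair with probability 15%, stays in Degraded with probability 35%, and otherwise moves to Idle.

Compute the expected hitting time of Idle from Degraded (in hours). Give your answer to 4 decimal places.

2.1818

Let t(s) be the expected number of hours to first reach Idle from state s, with t(Idle) = 0. Conditioning on the first hour:
t(Under Repair) = 1 + 0.25·t(Under Repair) + 0.5·t(Degraded)
t(Degraded) = 1 + 0.15·t(Under Repair) + 0.35·t(Degraded)
Solving: t(Under Repair) = 2.7879, t(Degraded) = 2.1818.
Expected hours from Degraded to Idle: 2.1818.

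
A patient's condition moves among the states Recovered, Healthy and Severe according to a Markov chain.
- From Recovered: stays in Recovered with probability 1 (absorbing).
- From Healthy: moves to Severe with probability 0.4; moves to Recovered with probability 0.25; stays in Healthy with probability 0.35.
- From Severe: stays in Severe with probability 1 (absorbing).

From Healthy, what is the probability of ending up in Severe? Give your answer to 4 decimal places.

0.6154

Let h(s) be the probability of absorption at Severe starting from transient state s. Then h(Severe) = 1 and h(Recovered) = 0. By first-step analysis:
h(Healthy) = 0.25·0 + 0.35·h(Healthy) + 0.4·1
Solving: h(Healthy) = 0.6154.
Starting from Healthy, the probability is 0.6154.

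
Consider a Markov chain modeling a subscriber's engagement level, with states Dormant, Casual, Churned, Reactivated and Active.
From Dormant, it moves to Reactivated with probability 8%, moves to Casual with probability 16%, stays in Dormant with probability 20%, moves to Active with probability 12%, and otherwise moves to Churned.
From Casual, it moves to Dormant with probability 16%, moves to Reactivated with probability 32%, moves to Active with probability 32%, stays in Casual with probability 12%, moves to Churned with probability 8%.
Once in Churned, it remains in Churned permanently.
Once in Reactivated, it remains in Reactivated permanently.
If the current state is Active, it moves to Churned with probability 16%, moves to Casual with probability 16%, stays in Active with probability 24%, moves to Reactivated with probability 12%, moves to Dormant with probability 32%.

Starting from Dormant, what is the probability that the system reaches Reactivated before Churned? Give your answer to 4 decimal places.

Let h(s) be the probability of absorption at Reactivated starting from transient state s. Then h(Reactivated) = 1 and h(Churned) = 0. By first-step analysis:
h(Dormant) = 0.2·h(Dormant) + 0.16·h(Casual) + 0.44·0 + 0.08·1 + 0.12·h(Active)
h(Casual) = 0.16·h(Dormant) + 0.12·h(Casual) + 0.08·0 + 0.32·1 + 0.32·h(Active)
h(Active) = 0.32·h(Dormant) + 0.16·h(Casual) + 0.16·0 + 0.12·1 + 0.24·h(Active)
Solving: h(Dormant) = 0.2688, h(Casual) = 0.5535, h(Active) = 0.3876.
Starting from Dormant, the probability is 0.2688.

0.2688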